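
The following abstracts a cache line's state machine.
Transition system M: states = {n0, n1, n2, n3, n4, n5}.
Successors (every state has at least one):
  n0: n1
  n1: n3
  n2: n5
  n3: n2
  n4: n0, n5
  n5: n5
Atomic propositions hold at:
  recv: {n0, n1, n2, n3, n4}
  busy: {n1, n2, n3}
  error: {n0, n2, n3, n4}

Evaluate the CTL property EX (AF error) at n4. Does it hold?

Yes

AF error: least fixpoint, start Z0 = {n0, n2, n3, n4}, add states with every successor in Z. Z1 = {n0, n1, n2, n3, n4}; fixed.
Sat(AF error) = {n0, n1, n2, n3, n4}
Sat(EX (AF error)) = {s : some successor in {n0, n1, n2, n3, n4}} = {n0, n1, n3, n4}
n4 ∈ Sat(EX (AF error)) = {n0, n1, n3, n4}, so the formula holds at n4.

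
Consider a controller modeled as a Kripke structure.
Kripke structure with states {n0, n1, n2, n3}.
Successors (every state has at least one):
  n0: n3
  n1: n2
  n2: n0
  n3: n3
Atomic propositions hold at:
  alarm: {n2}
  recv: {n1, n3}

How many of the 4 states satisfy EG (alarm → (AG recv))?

2

AG recv: greatest fixpoint, start Z0 = {n1, n3}, keep only states in Sat with every successor in Z. Z1 = {n3}; fixed.
Sat(AG recv) = {n3}
Sat(alarm → (AG recv)) = {n0, n1, n3}
EG (alarm → (AG recv)): greatest fixpoint, start Z0 = {n0, n1, n3}, keep only states in Sat with some successor in Z. Z1 = {n0, n3}; fixed.
Sat(EG (alarm → (AG recv))) = {n0, n3}
|Sat(EG (alarm → (AG recv)))| = |{n0, n3}| = 2.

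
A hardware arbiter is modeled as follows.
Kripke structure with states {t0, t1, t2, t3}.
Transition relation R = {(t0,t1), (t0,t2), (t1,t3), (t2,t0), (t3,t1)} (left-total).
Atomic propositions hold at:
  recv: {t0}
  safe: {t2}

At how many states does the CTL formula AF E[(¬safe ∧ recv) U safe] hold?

2

Sat(¬safe) = {t0, t1, t3}
Sat(¬safe ∧ recv) = {t0}
E[(¬safe ∧ recv) U safe]: least fixpoint, start Z0 = Sat(safe) = {t2}, add states in Sat(¬safe ∧ recv) with some successor in Z. Z1 = {t0, t2}; fixed.
Sat(E[(¬safe ∧ recv) U safe]) = {t0, t2}
AF E[(¬safe ∧ recv) U safe]: least fixpoint, start Z0 = {t0, t2}, add states with every successor in Z. Already a fixed point.
Sat(AF E[(¬safe ∧ recv) U safe]) = {t0, t2}
|Sat(AF E[(¬safe ∧ recv) U safe])| = |{t0, t2}| = 2.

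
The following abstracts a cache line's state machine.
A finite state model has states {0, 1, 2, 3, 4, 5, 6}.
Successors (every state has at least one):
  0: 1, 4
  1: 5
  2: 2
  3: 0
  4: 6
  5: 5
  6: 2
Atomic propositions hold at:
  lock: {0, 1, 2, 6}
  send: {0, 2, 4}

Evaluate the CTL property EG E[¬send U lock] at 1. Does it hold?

No

Sat(¬send) = {1, 3, 5, 6}
E[¬send U lock]: least fixpoint, start Z0 = Sat(lock) = {0, 1, 2, 6}, add states in Sat(¬send) with some successor in Z. Z1 = {0, 1, 2, 3, 6}; fixed.
Sat(E[¬send U lock]) = {0, 1, 2, 3, 6}
EG E[¬send U lock]: greatest fixpoint, start Z0 = {0, 1, 2, 3, 6}, keep only states in Sat with some successor in Z. Z1 = {0, 2, 3, 6}; Z2 = {2, 3, 6}; Z3 = {2, 6}; fixed.
Sat(EG E[¬send U lock]) = {2, 6}
1 ∉ Sat(EG E[¬send U lock]) = {2, 6}, so the formula does not hold at 1.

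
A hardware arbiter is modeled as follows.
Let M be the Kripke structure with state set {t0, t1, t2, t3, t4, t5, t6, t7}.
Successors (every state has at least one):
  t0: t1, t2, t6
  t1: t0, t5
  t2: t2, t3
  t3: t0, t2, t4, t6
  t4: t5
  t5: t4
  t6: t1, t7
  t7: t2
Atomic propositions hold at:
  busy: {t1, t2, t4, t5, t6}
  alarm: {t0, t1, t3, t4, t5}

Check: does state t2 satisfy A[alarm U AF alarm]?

AF alarm: least fixpoint, start Z0 = {t0, t1, t3, t4, t5}, add states with every successor in Z. Already a fixed point.
Sat(AF alarm) = {t0, t1, t3, t4, t5}
A[alarm U AF alarm]: least fixpoint, start Z0 = Sat(AF alarm) = {t0, t1, t3, t4, t5}, add states in Sat(alarm) with every successor in Z. Already a fixed point.
Sat(A[alarm U AF alarm]) = {t0, t1, t3, t4, t5}
t2 ∉ Sat(A[alarm U AF alarm]) = {t0, t1, t3, t4, t5}, so the formula does not hold at t2.

No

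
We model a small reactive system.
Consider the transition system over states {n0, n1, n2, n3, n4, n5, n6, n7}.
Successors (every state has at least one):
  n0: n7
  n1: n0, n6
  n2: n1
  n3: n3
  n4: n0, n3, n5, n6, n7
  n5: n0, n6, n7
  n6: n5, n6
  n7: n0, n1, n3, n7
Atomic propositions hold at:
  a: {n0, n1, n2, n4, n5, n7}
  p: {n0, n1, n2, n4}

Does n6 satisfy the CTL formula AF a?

No

AF a: least fixpoint, start Z0 = {n0, n1, n2, n4, n5, n7}, add states with every successor in Z. Already a fixed point.
Sat(AF a) = {n0, n1, n2, n4, n5, n7}
n6 ∉ Sat(AF a) = {n0, n1, n2, n4, n5, n7}, so the formula does not hold at n6.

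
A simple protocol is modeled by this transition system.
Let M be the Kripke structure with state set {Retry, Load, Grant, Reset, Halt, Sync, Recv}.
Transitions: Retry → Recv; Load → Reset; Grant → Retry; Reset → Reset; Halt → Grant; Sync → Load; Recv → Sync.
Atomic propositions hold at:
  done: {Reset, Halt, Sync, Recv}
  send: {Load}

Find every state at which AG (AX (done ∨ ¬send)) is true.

Sat(¬send) = {Retry, Grant, Reset, Halt, Sync, Recv}
Sat(done ∨ ¬send) = {Retry, Grant, Reset, Halt, Sync, Recv}
Sat(AX (done ∨ ¬send)) = {s : every successor in {Retry, Grant, Reset, Halt, Sync, Recv}} = {Retry, Load, Grant, Reset, Halt, Recv}
AG (AX (done ∨ ¬send)): greatest fixpoint, start Z0 = {Retry, Load, Grant, Reset, Halt, Recv}, keep only states in Sat with every successor in Z. Z1 = {Retry, Load, Grant, Reset, Halt}; Z2 = {Load, Grant, Reset, Halt}; Z3 = {Load, Reset, Halt}; Z4 = {Load, Reset}; fixed.
Sat(AG (AX (done ∨ ¬send))) = {Load, Reset}

{Load, Reset}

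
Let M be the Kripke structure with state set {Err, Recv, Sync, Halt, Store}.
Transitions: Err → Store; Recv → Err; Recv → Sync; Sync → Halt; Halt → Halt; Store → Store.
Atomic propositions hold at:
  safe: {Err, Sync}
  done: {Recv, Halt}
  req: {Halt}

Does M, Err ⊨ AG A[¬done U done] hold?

Sat(¬done) = {Err, Sync, Store}
A[¬done U done]: least fixpoint, start Z0 = Sat(done) = {Recv, Halt}, add states in Sat(¬done) with every successor in Z. Z1 = {Recv, Sync, Halt}; fixed.
Sat(A[¬done U done]) = {Recv, Sync, Halt}
AG A[¬done U done]: greatest fixpoint, start Z0 = {Recv, Sync, Halt}, keep only states in Sat with every successor in Z. Z1 = {Sync, Halt}; fixed.
Sat(AG A[¬done U done]) = {Sync, Halt}
Err ∉ Sat(AG A[¬done U done]) = {Sync, Halt}, so the formula does not hold at Err.

No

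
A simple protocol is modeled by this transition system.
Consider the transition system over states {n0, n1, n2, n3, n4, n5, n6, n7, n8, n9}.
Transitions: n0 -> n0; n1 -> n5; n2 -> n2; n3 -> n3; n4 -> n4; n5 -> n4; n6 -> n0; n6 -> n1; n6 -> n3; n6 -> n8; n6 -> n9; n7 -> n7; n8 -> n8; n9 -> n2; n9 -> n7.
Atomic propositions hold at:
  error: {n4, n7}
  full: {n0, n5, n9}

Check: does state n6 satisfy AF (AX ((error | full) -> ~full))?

Sat(error | full) = {n0, n4, n5, n7, n9}
Sat(~full) = {n1, n2, n3, n4, n6, n7, n8}
Sat((error | full) -> ~full) = {n1, n2, n3, n4, n6, n7, n8}
Sat(AX ((error | full) -> ~full)) = {s : every successor in {n1, n2, n3, n4, n6, n7, n8}} = {n2, n3, n4, n5, n7, n8, n9}
AF (AX ((error | full) -> ~full)): least fixpoint, start Z0 = {n2, n3, n4, n5, n7, n8, n9}, add states with every successor in Z. Z1 = {n1, n2, n3, n4, n5, n7, n8, n9}; fixed.
Sat(AF (AX ((error | full) -> ~full))) = {n1, n2, n3, n4, n5, n7, n8, n9}
n6 ∉ Sat(AF (AX ((error | full) -> ~full))) = {n1, n2, n3, n4, n5, n7, n8, n9}, so the formula does not hold at n6.

No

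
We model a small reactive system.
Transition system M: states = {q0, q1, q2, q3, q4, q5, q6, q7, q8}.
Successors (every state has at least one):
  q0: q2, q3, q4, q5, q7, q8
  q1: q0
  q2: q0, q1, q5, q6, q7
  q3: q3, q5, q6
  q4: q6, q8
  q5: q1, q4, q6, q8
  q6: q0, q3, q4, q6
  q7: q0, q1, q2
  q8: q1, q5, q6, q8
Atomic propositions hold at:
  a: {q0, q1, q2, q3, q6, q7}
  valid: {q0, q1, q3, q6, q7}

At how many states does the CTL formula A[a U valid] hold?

A[a U valid]: least fixpoint, start Z0 = Sat(valid) = {q0, q1, q3, q6, q7}, add states in Sat(a) with every successor in Z. Already a fixed point.
Sat(A[a U valid]) = {q0, q1, q3, q6, q7}
|Sat(A[a U valid])| = |{q0, q1, q3, q6, q7}| = 5.

5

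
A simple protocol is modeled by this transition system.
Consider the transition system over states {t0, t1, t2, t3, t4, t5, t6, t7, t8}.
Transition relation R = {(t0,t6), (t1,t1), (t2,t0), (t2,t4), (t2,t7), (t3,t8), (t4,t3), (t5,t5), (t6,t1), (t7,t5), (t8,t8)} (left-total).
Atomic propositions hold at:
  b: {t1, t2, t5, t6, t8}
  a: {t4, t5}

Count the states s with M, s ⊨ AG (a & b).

1

Sat(a & b) = {t5}
AG (a & b): greatest fixpoint, start Z0 = {t5}, keep only states in Sat with every successor in Z. Already a fixed point.
Sat(AG (a & b)) = {t5}
|Sat(AG (a & b))| = |{t5}| = 1.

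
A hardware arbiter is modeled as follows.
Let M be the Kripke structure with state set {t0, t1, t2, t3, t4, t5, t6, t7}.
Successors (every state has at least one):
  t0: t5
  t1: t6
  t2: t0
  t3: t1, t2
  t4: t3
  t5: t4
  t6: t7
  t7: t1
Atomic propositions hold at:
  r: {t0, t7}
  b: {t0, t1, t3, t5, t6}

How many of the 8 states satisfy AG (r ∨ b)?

3

Sat(r ∨ b) = {t0, t1, t3, t5, t6, t7}
AG (r ∨ b): greatest fixpoint, start Z0 = {t0, t1, t3, t5, t6, t7}, keep only states in Sat with every successor in Z. Z1 = {t0, t1, t6, t7}; Z2 = {t1, t6, t7}; fixed.
Sat(AG (r ∨ b)) = {t1, t6, t7}
|Sat(AG (r ∨ b))| = |{t1, t6, t7}| = 3.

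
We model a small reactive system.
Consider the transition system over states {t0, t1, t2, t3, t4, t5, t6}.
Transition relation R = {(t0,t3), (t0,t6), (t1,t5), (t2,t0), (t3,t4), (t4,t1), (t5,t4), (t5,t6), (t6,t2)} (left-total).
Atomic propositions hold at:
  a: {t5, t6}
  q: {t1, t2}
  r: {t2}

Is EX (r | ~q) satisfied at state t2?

Yes

Sat(~q) = {t0, t3, t4, t5, t6}
Sat(r | ~q) = {t0, t2, t3, t4, t5, t6}
Sat(EX (r | ~q)) = {s : some successor in {t0, t2, t3, t4, t5, t6}} = {t0, t1, t2, t3, t5, t6}
t2 ∈ Sat(EX (r | ~q)) = {t0, t1, t2, t3, t5, t6}, so the formula holds at t2.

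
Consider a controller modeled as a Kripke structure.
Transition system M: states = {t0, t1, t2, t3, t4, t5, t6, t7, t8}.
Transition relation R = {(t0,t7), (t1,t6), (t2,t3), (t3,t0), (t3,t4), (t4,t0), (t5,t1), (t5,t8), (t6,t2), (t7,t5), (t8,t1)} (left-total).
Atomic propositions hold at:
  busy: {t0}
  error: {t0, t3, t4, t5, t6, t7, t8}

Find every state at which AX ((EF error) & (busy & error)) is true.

EF error: least fixpoint, start Z0 = {t0, t3, t4, t5, t6, t7, t8}, add states with some successor in Z. Z1 = {t0, t1, t2, t3, t4, t5, t6, t7, t8}; fixed.
Sat(EF error) = {t0, t1, t2, t3, t4, t5, t6, t7, t8}
Sat(busy & error) = {t0}
Sat((EF error) & (busy & error)) = {t0}
Sat(AX ((EF error) & (busy & error))) = {s : every successor in {t0}} = {t4}

{t4}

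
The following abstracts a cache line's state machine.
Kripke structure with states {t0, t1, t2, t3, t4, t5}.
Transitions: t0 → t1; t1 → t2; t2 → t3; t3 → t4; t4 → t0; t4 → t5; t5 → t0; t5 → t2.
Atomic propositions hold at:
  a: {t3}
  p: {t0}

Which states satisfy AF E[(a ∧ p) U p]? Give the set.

{t0}

Sat(a ∧ p) = ∅
E[(a ∧ p) U p]: least fixpoint, start Z0 = Sat(p) = {t0}, add states in Sat(a ∧ p) with some successor in Z. Already a fixed point.
Sat(E[(a ∧ p) U p]) = {t0}
AF E[(a ∧ p) U p]: least fixpoint, start Z0 = {t0}, add states with every successor in Z. Already a fixed point.
Sat(AF E[(a ∧ p) U p]) = {t0}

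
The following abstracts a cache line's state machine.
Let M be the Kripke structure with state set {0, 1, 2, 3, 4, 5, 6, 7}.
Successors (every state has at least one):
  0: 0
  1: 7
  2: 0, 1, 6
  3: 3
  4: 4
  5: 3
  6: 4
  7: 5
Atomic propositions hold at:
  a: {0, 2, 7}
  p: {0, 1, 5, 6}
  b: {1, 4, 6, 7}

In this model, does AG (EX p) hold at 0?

Yes

Sat(EX p) = {s : some successor in {0, 1, 5, 6}} = {0, 2, 7}
AG (EX p): greatest fixpoint, start Z0 = {0, 2, 7}, keep only states in Sat with every successor in Z. Z1 = {0}; fixed.
Sat(AG (EX p)) = {0}
0 ∈ Sat(AG (EX p)) = {0}, so the formula holds at 0.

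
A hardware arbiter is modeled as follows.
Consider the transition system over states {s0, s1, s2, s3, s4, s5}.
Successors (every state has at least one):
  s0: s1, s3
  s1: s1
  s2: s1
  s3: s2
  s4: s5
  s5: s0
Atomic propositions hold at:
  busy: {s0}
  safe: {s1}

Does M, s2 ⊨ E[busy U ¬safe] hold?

Sat(¬safe) = {s0, s2, s3, s4, s5}
E[busy U ¬safe]: least fixpoint, start Z0 = Sat(¬safe) = {s0, s2, s3, s4, s5}, add states in Sat(busy) with some successor in Z. Already a fixed point.
Sat(E[busy U ¬safe]) = {s0, s2, s3, s4, s5}
s2 ∈ Sat(E[busy U ¬safe]) = {s0, s2, s3, s4, s5}, so the formula holds at s2.

Yes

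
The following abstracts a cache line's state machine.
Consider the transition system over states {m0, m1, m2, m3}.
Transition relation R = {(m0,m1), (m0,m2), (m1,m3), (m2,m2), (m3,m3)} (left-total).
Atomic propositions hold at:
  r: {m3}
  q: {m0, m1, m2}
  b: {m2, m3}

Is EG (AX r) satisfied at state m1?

Yes

Sat(AX r) = {s : every successor in {m3}} = {m1, m3}
EG (AX r): greatest fixpoint, start Z0 = {m1, m3}, keep only states in Sat with some successor in Z. Already a fixed point.
Sat(EG (AX r)) = {m1, m3}
m1 ∈ Sat(EG (AX r)) = {m1, m3}, so the formula holds at m1.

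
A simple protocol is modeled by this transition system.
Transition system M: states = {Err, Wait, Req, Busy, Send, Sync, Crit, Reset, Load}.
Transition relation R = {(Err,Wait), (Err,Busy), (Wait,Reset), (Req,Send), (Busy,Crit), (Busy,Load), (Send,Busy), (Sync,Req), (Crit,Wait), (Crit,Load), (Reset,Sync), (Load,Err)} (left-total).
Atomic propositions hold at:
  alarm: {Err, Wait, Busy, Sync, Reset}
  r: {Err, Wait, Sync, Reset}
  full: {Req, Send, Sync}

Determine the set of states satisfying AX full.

{Req, Sync, Reset}

Sat(AX full) = {s : every successor in {Req, Send, Sync}} = {Req, Sync, Reset}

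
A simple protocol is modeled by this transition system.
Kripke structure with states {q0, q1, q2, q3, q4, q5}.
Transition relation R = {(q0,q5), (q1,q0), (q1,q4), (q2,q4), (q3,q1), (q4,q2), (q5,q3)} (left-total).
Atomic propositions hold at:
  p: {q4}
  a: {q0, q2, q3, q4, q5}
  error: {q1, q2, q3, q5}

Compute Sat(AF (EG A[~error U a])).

{q2, q4}

Sat(~error) = {q0, q4}
A[~error U a]: least fixpoint, start Z0 = Sat(a) = {q0, q2, q3, q4, q5}, add states in Sat(~error) with every successor in Z. Already a fixed point.
Sat(A[~error U a]) = {q0, q2, q3, q4, q5}
EG A[~error U a]: greatest fixpoint, start Z0 = {q0, q2, q3, q4, q5}, keep only states in Sat with some successor in Z. Z1 = {q0, q2, q4, q5}; Z2 = {q0, q2, q4}; Z3 = {q2, q4}; fixed.
Sat(EG A[~error U a]) = {q2, q4}
AF (EG A[~error U a]): least fixpoint, start Z0 = {q2, q4}, add states with every successor in Z. Already a fixed point.
Sat(AF (EG A[~error U a])) = {q2, q4}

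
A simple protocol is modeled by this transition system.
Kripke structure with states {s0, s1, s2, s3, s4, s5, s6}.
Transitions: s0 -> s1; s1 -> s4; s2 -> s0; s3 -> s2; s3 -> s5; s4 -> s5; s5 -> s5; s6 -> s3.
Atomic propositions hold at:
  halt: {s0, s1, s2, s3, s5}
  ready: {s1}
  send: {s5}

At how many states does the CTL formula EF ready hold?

EF ready: least fixpoint, start Z0 = {s1}, add states with some successor in Z. Z1 = {s0, s1}; Z2 = {s0, s1, s2}; Z3 = {s0, s1, s2, s3}; Z4 = {s0, s1, s2, s3, s6}; fixed.
Sat(EF ready) = {s0, s1, s2, s3, s6}
|Sat(EF ready)| = |{s0, s1, s2, s3, s6}| = 5.

5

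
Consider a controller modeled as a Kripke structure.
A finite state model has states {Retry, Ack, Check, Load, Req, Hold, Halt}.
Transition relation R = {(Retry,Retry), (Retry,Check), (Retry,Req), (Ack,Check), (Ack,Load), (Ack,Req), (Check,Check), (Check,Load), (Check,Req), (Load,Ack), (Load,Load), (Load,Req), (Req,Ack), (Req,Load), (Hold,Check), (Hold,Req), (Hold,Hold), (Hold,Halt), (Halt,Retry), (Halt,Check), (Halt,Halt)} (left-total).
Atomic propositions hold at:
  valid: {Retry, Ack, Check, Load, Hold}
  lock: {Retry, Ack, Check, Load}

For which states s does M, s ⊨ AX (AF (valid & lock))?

{Retry, Ack, Check, Load, Req}

Sat(valid & lock) = {Retry, Ack, Check, Load}
AF (valid & lock): least fixpoint, start Z0 = {Retry, Ack, Check, Load}, add states with every successor in Z. Z1 = {Retry, Ack, Check, Load, Req}; fixed.
Sat(AF (valid & lock)) = {Retry, Ack, Check, Load, Req}
Sat(AX (AF (valid & lock))) = {s : every successor in {Retry, Ack, Check, Load, Req}} = {Retry, Ack, Check, Load, Req}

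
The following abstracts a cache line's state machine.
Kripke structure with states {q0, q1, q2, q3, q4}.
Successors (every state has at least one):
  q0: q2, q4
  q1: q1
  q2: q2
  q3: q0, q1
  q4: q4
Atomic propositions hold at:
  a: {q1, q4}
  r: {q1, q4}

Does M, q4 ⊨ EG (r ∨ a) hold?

Sat(r ∨ a) = {q1, q4}
EG (r ∨ a): greatest fixpoint, start Z0 = {q1, q4}, keep only states in Sat with some successor in Z. Already a fixed point.
Sat(EG (r ∨ a)) = {q1, q4}
q4 ∈ Sat(EG (r ∨ a)) = {q1, q4}, so the formula holds at q4.

Yes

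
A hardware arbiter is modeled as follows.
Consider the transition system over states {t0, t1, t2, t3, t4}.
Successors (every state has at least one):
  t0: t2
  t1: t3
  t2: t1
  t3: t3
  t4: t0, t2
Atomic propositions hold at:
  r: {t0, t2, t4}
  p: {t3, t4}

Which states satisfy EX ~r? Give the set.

Sat(~r) = {t1, t3}
Sat(EX ~r) = {s : some successor in {t1, t3}} = {t1, t2, t3}

{t1, t2, t3}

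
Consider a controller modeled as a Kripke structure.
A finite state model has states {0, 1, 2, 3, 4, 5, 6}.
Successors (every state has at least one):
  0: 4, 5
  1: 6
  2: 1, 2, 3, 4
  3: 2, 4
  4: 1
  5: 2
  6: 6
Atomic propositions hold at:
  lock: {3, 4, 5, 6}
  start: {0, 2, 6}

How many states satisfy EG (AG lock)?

1

AG lock: greatest fixpoint, start Z0 = {3, 4, 5, 6}, keep only states in Sat with every successor in Z. Z1 = {6}; fixed.
Sat(AG lock) = {6}
EG (AG lock): greatest fixpoint, start Z0 = {6}, keep only states in Sat with some successor in Z. Already a fixed point.
Sat(EG (AG lock)) = {6}
|Sat(EG (AG lock))| = |{6}| = 1.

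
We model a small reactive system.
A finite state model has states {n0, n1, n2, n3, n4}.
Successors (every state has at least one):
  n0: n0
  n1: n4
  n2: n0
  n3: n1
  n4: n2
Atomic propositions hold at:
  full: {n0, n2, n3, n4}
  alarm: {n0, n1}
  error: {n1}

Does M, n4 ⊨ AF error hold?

AF error: least fixpoint, start Z0 = {n1}, add states with every successor in Z. Z1 = {n1, n3}; fixed.
Sat(AF error) = {n1, n3}
n4 ∉ Sat(AF error) = {n1, n3}, so the formula does not hold at n4.

No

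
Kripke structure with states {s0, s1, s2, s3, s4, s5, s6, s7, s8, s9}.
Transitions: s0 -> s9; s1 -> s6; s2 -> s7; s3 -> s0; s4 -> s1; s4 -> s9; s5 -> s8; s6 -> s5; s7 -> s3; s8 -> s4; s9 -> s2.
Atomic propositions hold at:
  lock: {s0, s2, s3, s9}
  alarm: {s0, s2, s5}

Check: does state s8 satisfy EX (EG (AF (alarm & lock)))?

Sat(alarm & lock) = {s0, s2}
AF (alarm & lock): least fixpoint, start Z0 = {s0, s2}, add states with every successor in Z. Z1 = {s0, s2, s3, s9}; Z2 = {s0, s2, s3, s7, s9}; fixed.
Sat(AF (alarm & lock)) = {s0, s2, s3, s7, s9}
EG (AF (alarm & lock)): greatest fixpoint, start Z0 = {s0, s2, s3, s7, s9}, keep only states in Sat with some successor in Z. Already a fixed point.
Sat(EG (AF (alarm & lock))) = {s0, s2, s3, s7, s9}
Sat(EX (EG (AF (alarm & lock)))) = {s : some successor in {s0, s2, s3, s7, s9}} = {s0, s2, s3, s4, s7, s9}
s8 ∉ Sat(EX (EG (AF (alarm & lock)))) = {s0, s2, s3, s4, s7, s9}, so the formula does not hold at s8.

No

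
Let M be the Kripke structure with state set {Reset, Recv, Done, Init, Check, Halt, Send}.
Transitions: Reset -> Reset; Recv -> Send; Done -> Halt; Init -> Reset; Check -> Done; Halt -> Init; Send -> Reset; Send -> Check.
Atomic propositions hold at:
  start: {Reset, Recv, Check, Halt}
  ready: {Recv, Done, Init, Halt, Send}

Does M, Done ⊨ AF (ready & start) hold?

Sat(ready & start) = {Recv, Halt}
AF (ready & start): least fixpoint, start Z0 = {Recv, Halt}, add states with every successor in Z. Z1 = {Recv, Done, Halt}; Z2 = {Recv, Done, Check, Halt}; fixed.
Sat(AF (ready & start)) = {Recv, Done, Check, Halt}
Done ∈ Sat(AF (ready & start)) = {Recv, Done, Check, Halt}, so the formula holds at Done.

Yes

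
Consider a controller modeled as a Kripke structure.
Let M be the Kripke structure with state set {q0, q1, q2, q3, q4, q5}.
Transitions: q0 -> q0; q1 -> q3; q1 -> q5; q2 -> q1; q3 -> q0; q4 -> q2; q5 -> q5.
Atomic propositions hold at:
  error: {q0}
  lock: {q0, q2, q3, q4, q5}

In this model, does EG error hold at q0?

EG error: greatest fixpoint, start Z0 = {q0}, keep only states in Sat with some successor in Z. Already a fixed point.
Sat(EG error) = {q0}
q0 ∈ Sat(EG error) = {q0}, so the formula holds at q0.

Yes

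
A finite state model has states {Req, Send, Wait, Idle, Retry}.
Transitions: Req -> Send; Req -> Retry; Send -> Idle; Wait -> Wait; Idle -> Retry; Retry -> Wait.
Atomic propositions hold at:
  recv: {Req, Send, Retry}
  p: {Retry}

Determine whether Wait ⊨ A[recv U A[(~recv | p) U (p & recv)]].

No

Sat(~recv) = {Wait, Idle}
Sat(~recv | p) = {Wait, Idle, Retry}
Sat(p & recv) = {Retry}
A[(~recv | p) U (p & recv)]: least fixpoint, start Z0 = Sat((p & recv)) = {Retry}, add states in Sat(~recv | p) with every successor in Z. Z1 = {Idle, Retry}; fixed.
Sat(A[(~recv | p) U (p & recv)]) = {Idle, Retry}
A[recv U A[(~recv | p) U (p & recv)]]: least fixpoint, start Z0 = Sat(A[(~recv | p) U (p & recv)]) = {Idle, Retry}, add states in Sat(recv) with every successor in Z. Z1 = {Send, Idle, Retry}; Z2 = {Req, Send, Idle, Retry}; fixed.
Sat(A[recv U A[(~recv | p) U (p & recv)]]) = {Req, Send, Idle, Retry}
Wait ∉ Sat(A[recv U A[(~recv | p) U (p & recv)]]) = {Req, Send, Idle, Retry}, so the formula does not hold at Wait.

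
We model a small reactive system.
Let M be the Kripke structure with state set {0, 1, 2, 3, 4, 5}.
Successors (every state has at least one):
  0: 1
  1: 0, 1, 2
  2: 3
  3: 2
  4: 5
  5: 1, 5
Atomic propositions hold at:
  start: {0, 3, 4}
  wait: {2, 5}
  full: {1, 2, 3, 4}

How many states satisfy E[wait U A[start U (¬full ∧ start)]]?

1

Sat(¬full) = {0, 5}
Sat(¬full ∧ start) = {0}
A[start U (¬full ∧ start)]: least fixpoint, start Z0 = Sat((¬full ∧ start)) = {0}, add states in Sat(start) with every successor in Z. Already a fixed point.
Sat(A[start U (¬full ∧ start)]) = {0}
E[wait U A[start U (¬full ∧ start)]]: least fixpoint, start Z0 = Sat(A[start U (¬full ∧ start)]) = {0}, add states in Sat(wait) with some successor in Z. Already a fixed point.
Sat(E[wait U A[start U (¬full ∧ start)]]) = {0}
|Sat(E[wait U A[start U (¬full ∧ start)]])| = |{0}| = 1.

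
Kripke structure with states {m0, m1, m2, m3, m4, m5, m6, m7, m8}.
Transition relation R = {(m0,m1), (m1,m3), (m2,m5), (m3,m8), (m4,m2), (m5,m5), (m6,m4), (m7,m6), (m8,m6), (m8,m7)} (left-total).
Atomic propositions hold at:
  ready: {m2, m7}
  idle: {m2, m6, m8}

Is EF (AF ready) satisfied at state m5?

AF ready: least fixpoint, start Z0 = {m2, m7}, add states with every successor in Z. Z1 = {m2, m4, m7}; Z2 = {m2, m4, m6, m7}; Z3 = {m2, m4, m6, m7, m8}; Z4 = {m2, m3, m4, m6, m7, m8}; Z5 = {m1, m2, m3, m4, m6, m7, m8}; Z6 = {m0, m1, m2, m3, m4, m6, m7, m8}; fixed.
Sat(AF ready) = {m0, m1, m2, m3, m4, m6, m7, m8}
EF (AF ready): least fixpoint, start Z0 = {m0, m1, m2, m3, m4, m6, m7, m8}, add states with some successor in Z. Already a fixed point.
Sat(EF (AF ready)) = {m0, m1, m2, m3, m4, m6, m7, m8}
m5 ∉ Sat(EF (AF ready)) = {m0, m1, m2, m3, m4, m6, m7, m8}, so the formula does not hold at m5.

No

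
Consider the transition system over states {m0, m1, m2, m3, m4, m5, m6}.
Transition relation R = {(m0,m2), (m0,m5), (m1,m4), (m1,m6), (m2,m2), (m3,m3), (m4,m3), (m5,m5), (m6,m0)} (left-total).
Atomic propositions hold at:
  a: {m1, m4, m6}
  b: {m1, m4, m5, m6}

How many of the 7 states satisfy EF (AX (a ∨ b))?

4

Sat(a ∨ b) = {m1, m4, m5, m6}
Sat(AX (a ∨ b)) = {s : every successor in {m1, m4, m5, m6}} = {m1, m5}
EF (AX (a ∨ b)): least fixpoint, start Z0 = {m1, m5}, add states with some successor in Z. Z1 = {m0, m1, m5}; Z2 = {m0, m1, m5, m6}; fixed.
Sat(EF (AX (a ∨ b))) = {m0, m1, m5, m6}
|Sat(EF (AX (a ∨ b)))| = |{m0, m1, m5, m6}| = 4.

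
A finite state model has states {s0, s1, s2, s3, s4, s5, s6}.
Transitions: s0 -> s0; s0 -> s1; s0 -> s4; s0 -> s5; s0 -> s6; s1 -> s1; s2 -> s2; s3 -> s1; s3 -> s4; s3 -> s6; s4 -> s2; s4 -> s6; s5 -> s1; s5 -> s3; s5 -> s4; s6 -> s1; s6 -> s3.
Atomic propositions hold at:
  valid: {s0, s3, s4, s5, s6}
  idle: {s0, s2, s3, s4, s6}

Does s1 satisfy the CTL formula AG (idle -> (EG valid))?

EG valid: greatest fixpoint, start Z0 = {s0, s3, s4, s5, s6}, keep only states in Sat with some successor in Z. Already a fixed point.
Sat(EG valid) = {s0, s3, s4, s5, s6}
Sat(idle -> (EG valid)) = {s0, s1, s3, s4, s5, s6}
AG (idle -> (EG valid)): greatest fixpoint, start Z0 = {s0, s1, s3, s4, s5, s6}, keep only states in Sat with every successor in Z. Z1 = {s0, s1, s3, s5, s6}; Z2 = {s1, s6}; Z3 = {s1}; fixed.
Sat(AG (idle -> (EG valid))) = {s1}
s1 ∈ Sat(AG (idle -> (EG valid))) = {s1}, so the formula holds at s1.

Yes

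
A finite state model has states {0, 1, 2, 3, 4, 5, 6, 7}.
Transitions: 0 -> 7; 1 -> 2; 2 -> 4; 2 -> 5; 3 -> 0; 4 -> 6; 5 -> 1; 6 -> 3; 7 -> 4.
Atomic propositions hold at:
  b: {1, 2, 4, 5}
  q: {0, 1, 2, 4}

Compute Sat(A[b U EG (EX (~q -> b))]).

{1, 2, 5}

Sat(~q) = {3, 5, 6, 7}
Sat(~q -> b) = {0, 1, 2, 4, 5}
Sat(EX (~q -> b)) = {s : some successor in {0, 1, 2, 4, 5}} = {1, 2, 3, 5, 7}
EG (EX (~q -> b)): greatest fixpoint, start Z0 = {1, 2, 3, 5, 7}, keep only states in Sat with some successor in Z. Z1 = {1, 2, 5}; fixed.
Sat(EG (EX (~q -> b))) = {1, 2, 5}
A[b U EG (EX (~q -> b))]: least fixpoint, start Z0 = Sat(EG (EX (~q -> b))) = {1, 2, 5}, add states in Sat(b) with every successor in Z. Already a fixed point.
Sat(A[b U EG (EX (~q -> b))]) = {1, 2, 5}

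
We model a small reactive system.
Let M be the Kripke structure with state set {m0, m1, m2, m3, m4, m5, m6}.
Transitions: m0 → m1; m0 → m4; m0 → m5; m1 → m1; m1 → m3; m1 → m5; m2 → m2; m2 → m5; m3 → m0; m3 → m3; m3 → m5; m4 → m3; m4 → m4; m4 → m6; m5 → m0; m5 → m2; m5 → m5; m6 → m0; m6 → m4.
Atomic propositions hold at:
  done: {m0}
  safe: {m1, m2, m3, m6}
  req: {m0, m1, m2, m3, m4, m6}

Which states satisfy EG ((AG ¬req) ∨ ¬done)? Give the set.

{m1, m2, m3, m4, m5, m6}

Sat(¬req) = {m5}
AG ¬req: greatest fixpoint, start Z0 = {m5}, keep only states in Sat with every successor in Z. Z1 = ∅; fixed.
Sat(AG ¬req) = ∅
Sat(¬done) = {m1, m2, m3, m4, m5, m6}
Sat((AG ¬req) ∨ ¬done) = {m1, m2, m3, m4, m5, m6}
EG ((AG ¬req) ∨ ¬done): greatest fixpoint, start Z0 = {m1, m2, m3, m4, m5, m6}, keep only states in Sat with some successor in Z. Already a fixed point.
Sat(EG ((AG ¬req) ∨ ¬done)) = {m1, m2, m3, m4, m5, m6}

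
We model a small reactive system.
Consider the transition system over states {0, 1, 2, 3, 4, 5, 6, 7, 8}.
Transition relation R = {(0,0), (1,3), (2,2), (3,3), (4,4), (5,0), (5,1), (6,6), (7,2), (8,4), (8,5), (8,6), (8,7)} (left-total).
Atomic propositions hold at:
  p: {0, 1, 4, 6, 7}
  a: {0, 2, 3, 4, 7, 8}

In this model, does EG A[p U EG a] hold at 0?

Yes

EG a: greatest fixpoint, start Z0 = {0, 2, 3, 4, 7, 8}, keep only states in Sat with some successor in Z. Already a fixed point.
Sat(EG a) = {0, 2, 3, 4, 7, 8}
A[p U EG a]: least fixpoint, start Z0 = Sat(EG a) = {0, 2, 3, 4, 7, 8}, add states in Sat(p) with every successor in Z. Z1 = {0, 1, 2, 3, 4, 7, 8}; fixed.
Sat(A[p U EG a]) = {0, 1, 2, 3, 4, 7, 8}
EG A[p U EG a]: greatest fixpoint, start Z0 = {0, 1, 2, 3, 4, 7, 8}, keep only states in Sat with some successor in Z. Already a fixed point.
Sat(EG A[p U EG a]) = {0, 1, 2, 3, 4, 7, 8}
0 ∈ Sat(EG A[p U EG a]) = {0, 1, 2, 3, 4, 7, 8}, so the formula holds at 0.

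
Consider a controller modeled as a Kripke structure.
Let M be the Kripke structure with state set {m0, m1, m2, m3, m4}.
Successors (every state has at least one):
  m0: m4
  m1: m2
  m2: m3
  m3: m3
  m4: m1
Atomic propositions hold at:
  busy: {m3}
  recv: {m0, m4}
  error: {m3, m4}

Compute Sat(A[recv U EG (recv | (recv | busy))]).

{m3}

Sat(recv | busy) = {m0, m3, m4}
Sat(recv | (recv | busy)) = {m0, m3, m4}
EG (recv | (recv | busy)): greatest fixpoint, start Z0 = {m0, m3, m4}, keep only states in Sat with some successor in Z. Z1 = {m0, m3}; Z2 = {m3}; fixed.
Sat(EG (recv | (recv | busy))) = {m3}
A[recv U EG (recv | (recv | busy))]: least fixpoint, start Z0 = Sat(EG (recv | (recv | busy))) = {m3}, add states in Sat(recv) with every successor in Z. Already a fixed point.
Sat(A[recv U EG (recv | (recv | busy))]) = {m3}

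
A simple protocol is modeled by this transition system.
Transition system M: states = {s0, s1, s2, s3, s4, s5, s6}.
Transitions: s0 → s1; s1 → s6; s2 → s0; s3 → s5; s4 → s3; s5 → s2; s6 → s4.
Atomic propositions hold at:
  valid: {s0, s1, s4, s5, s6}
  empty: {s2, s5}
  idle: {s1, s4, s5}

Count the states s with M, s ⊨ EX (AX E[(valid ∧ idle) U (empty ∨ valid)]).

6

Sat(valid ∧ idle) = {s1, s4, s5}
Sat(empty ∨ valid) = {s0, s1, s2, s4, s5, s6}
E[(valid ∧ idle) U (empty ∨ valid)]: least fixpoint, start Z0 = Sat((empty ∨ valid)) = {s0, s1, s2, s4, s5, s6}, add states in Sat(valid ∧ idle) with some successor in Z. Already a fixed point.
Sat(E[(valid ∧ idle) U (empty ∨ valid)]) = {s0, s1, s2, s4, s5, s6}
Sat(AX E[(valid ∧ idle) U (empty ∨ valid)]) = {s : every successor in {s0, s1, s2, s4, s5, s6}} = {s0, s1, s2, s3, s5, s6}
Sat(EX (AX E[(valid ∧ idle) U (empty ∨ valid)])) = {s : some successor in {s0, s1, s2, s3, s5, s6}} = {s0, s1, s2, s3, s4, s5}
|Sat(EX (AX E[(valid ∧ idle) U (empty ∨ valid)]))| = |{s0, s1, s2, s3, s4, s5}| = 6.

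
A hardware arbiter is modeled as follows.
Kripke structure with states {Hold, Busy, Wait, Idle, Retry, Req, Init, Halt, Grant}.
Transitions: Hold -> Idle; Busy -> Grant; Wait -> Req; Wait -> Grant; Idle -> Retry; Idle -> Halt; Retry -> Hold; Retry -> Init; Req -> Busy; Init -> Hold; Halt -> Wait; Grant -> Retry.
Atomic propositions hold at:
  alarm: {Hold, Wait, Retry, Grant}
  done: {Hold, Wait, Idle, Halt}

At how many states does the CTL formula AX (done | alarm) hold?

Sat(done | alarm) = {Hold, Wait, Idle, Retry, Halt, Grant}
Sat(AX (done | alarm)) = {s : every successor in {Hold, Wait, Idle, Retry, Halt, Grant}} = {Hold, Busy, Idle, Init, Halt, Grant}
|Sat(AX (done | alarm))| = |{Hold, Busy, Idle, Init, Halt, Grant}| = 6.

6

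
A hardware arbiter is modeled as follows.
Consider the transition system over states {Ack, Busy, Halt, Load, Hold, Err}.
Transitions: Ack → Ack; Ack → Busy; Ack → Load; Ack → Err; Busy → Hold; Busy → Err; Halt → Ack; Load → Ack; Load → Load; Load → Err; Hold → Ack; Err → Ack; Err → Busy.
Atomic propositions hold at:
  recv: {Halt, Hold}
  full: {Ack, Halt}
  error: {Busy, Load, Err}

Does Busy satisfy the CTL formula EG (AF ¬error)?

No

Sat(¬error) = {Ack, Halt, Hold}
AF ¬error: least fixpoint, start Z0 = {Ack, Halt, Hold}, add states with every successor in Z. Already a fixed point.
Sat(AF ¬error) = {Ack, Halt, Hold}
EG (AF ¬error): greatest fixpoint, start Z0 = {Ack, Halt, Hold}, keep only states in Sat with some successor in Z. Already a fixed point.
Sat(EG (AF ¬error)) = {Ack, Halt, Hold}
Busy ∉ Sat(EG (AF ¬error)) = {Ack, Halt, Hold}, so the formula does not hold at Busy.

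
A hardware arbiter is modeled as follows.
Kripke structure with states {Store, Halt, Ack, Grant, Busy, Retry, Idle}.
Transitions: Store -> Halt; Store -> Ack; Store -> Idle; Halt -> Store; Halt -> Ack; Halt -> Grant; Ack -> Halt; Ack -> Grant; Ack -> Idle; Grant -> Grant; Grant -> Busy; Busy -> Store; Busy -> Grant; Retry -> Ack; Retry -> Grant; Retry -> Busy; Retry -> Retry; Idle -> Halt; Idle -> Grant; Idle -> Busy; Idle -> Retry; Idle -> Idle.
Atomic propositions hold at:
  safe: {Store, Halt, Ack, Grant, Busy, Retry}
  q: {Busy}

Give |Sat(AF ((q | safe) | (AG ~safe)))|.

6

Sat(q | safe) = {Store, Halt, Ack, Grant, Busy, Retry}
Sat(~safe) = {Idle}
AG ~safe: greatest fixpoint, start Z0 = {Idle}, keep only states in Sat with every successor in Z. Z1 = ∅; fixed.
Sat(AG ~safe) = ∅
Sat((q | safe) | (AG ~safe)) = {Store, Halt, Ack, Grant, Busy, Retry}
AF ((q | safe) | (AG ~safe)): least fixpoint, start Z0 = {Store, Halt, Ack, Grant, Busy, Retry}, add states with every successor in Z. Already a fixed point.
Sat(AF ((q | safe) | (AG ~safe))) = {Store, Halt, Ack, Grant, Busy, Retry}
|Sat(AF ((q | safe) | (AG ~safe)))| = |{Store, Halt, Ack, Grant, Busy, Retry}| = 6.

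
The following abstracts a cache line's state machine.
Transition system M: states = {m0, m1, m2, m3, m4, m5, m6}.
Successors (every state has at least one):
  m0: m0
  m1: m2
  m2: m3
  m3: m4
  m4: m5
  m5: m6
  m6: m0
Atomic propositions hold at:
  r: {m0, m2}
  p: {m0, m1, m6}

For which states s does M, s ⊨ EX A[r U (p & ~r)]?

{m5}

Sat(~r) = {m1, m3, m4, m5, m6}
Sat(p & ~r) = {m1, m6}
A[r U (p & ~r)]: least fixpoint, start Z0 = Sat((p & ~r)) = {m1, m6}, add states in Sat(r) with every successor in Z. Already a fixed point.
Sat(A[r U (p & ~r)]) = {m1, m6}
Sat(EX A[r U (p & ~r)]) = {s : some successor in {m1, m6}} = {m5}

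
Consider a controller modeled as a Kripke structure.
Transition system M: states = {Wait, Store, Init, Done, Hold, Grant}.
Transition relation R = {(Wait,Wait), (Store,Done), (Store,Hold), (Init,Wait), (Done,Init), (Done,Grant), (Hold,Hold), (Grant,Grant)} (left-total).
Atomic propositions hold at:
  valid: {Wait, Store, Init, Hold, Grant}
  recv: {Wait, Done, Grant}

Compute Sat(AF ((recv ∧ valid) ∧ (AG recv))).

{Wait, Init, Done, Grant}

Sat(recv ∧ valid) = {Wait, Grant}
AG recv: greatest fixpoint, start Z0 = {Wait, Done, Grant}, keep only states in Sat with every successor in Z. Z1 = {Wait, Grant}; fixed.
Sat(AG recv) = {Wait, Grant}
Sat((recv ∧ valid) ∧ (AG recv)) = {Wait, Grant}
AF ((recv ∧ valid) ∧ (AG recv)): least fixpoint, start Z0 = {Wait, Grant}, add states with every successor in Z. Z1 = {Wait, Init, Grant}; Z2 = {Wait, Init, Done, Grant}; fixed.
Sat(AF ((recv ∧ valid) ∧ (AG recv))) = {Wait, Init, Done, Grant}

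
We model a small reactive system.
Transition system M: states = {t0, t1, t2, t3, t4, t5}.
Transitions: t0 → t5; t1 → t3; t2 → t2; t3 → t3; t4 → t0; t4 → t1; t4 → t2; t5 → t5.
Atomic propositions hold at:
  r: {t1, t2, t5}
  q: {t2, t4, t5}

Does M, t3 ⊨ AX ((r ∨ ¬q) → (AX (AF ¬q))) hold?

Sat(¬q) = {t0, t1, t3}
Sat(r ∨ ¬q) = {t0, t1, t2, t3, t5}
AF ¬q: least fixpoint, start Z0 = {t0, t1, t3}, add states with every successor in Z. Already a fixed point.
Sat(AF ¬q) = {t0, t1, t3}
Sat(AX (AF ¬q)) = {s : every successor in {t0, t1, t3}} = {t1, t3}
Sat((r ∨ ¬q) → (AX (AF ¬q))) = {t1, t3, t4}
Sat(AX ((r ∨ ¬q) → (AX (AF ¬q)))) = {s : every successor in {t1, t3, t4}} = {t1, t3}
t3 ∈ Sat(AX ((r ∨ ¬q) → (AX (AF ¬q)))) = {t1, t3}, so the formula holds at t3.

Yes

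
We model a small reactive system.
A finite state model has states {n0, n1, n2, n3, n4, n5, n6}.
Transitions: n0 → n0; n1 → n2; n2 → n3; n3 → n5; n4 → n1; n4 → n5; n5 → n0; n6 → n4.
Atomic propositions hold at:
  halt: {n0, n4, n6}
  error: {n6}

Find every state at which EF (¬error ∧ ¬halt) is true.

{n1, n2, n3, n4, n5, n6}

Sat(¬error) = {n0, n1, n2, n3, n4, n5}
Sat(¬halt) = {n1, n2, n3, n5}
Sat(¬error ∧ ¬halt) = {n1, n2, n3, n5}
EF (¬error ∧ ¬halt): least fixpoint, start Z0 = {n1, n2, n3, n5}, add states with some successor in Z. Z1 = {n1, n2, n3, n4, n5}; Z2 = {n1, n2, n3, n4, n5, n6}; fixed.
Sat(EF (¬error ∧ ¬halt)) = {n1, n2, n3, n4, n5, n6}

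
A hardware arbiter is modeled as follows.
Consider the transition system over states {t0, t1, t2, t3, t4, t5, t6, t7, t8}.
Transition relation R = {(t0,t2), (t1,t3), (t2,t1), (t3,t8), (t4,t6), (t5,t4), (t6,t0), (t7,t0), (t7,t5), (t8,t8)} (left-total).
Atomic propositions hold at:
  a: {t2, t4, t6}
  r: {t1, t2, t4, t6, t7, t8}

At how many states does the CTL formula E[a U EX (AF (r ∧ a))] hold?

5

Sat(r ∧ a) = {t2, t4, t6}
AF (r ∧ a): least fixpoint, start Z0 = {t2, t4, t6}, add states with every successor in Z. Z1 = {t0, t2, t4, t5, t6}; Z2 = {t0, t2, t4, t5, t6, t7}; fixed.
Sat(AF (r ∧ a)) = {t0, t2, t4, t5, t6, t7}
Sat(EX (AF (r ∧ a))) = {s : some successor in {t0, t2, t4, t5, t6, t7}} = {t0, t4, t5, t6, t7}
E[a U EX (AF (r ∧ a))]: least fixpoint, start Z0 = Sat(EX (AF (r ∧ a))) = {t0, t4, t5, t6, t7}, add states in Sat(a) with some successor in Z. Already a fixed point.
Sat(E[a U EX (AF (r ∧ a))]) = {t0, t4, t5, t6, t7}
|Sat(E[a U EX (AF (r ∧ a))])| = |{t0, t4, t5, t6, t7}| = 5.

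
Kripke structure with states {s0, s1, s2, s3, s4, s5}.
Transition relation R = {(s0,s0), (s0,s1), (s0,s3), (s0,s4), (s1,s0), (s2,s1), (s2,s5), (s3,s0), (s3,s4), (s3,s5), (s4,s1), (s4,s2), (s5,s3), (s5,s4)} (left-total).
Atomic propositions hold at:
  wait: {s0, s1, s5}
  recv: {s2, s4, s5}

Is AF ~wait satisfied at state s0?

Sat(~wait) = {s2, s3, s4}
AF ~wait: least fixpoint, start Z0 = {s2, s3, s4}, add states with every successor in Z. Z1 = {s2, s3, s4, s5}; fixed.
Sat(AF ~wait) = {s2, s3, s4, s5}
s0 ∉ Sat(AF ~wait) = {s2, s3, s4, s5}, so the formula does not hold at s0.

No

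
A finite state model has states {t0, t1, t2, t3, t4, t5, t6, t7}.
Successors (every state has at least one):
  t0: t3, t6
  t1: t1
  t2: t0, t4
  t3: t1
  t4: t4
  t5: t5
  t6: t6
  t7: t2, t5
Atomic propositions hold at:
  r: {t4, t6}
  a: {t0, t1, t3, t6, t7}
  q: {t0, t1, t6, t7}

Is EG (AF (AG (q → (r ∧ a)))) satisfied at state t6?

Yes

Sat(r ∧ a) = {t6}
Sat(q → (r ∧ a)) = {t2, t3, t4, t5, t6}
AG (q → (r ∧ a)): greatest fixpoint, start Z0 = {t2, t3, t4, t5, t6}, keep only states in Sat with every successor in Z. Z1 = {t4, t5, t6}; fixed.
Sat(AG (q → (r ∧ a))) = {t4, t5, t6}
AF (AG (q → (r ∧ a))): least fixpoint, start Z0 = {t4, t5, t6}, add states with every successor in Z. Already a fixed point.
Sat(AF (AG (q → (r ∧ a)))) = {t4, t5, t6}
EG (AF (AG (q → (r ∧ a)))): greatest fixpoint, start Z0 = {t4, t5, t6}, keep only states in Sat with some successor in Z. Already a fixed point.
Sat(EG (AF (AG (q → (r ∧ a))))) = {t4, t5, t6}
t6 ∈ Sat(EG (AF (AG (q → (r ∧ a))))) = {t4, t5, t6}, so the formula holds at t6.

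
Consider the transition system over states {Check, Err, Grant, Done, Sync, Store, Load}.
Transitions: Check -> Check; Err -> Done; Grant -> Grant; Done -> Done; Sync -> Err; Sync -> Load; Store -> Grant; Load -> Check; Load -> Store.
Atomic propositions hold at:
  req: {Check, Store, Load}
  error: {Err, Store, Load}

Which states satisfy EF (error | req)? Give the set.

{Check, Err, Sync, Store, Load}

Sat(error | req) = {Check, Err, Store, Load}
EF (error | req): least fixpoint, start Z0 = {Check, Err, Store, Load}, add states with some successor in Z. Z1 = {Check, Err, Sync, Store, Load}; fixed.
Sat(EF (error | req)) = {Check, Err, Sync, Store, Load}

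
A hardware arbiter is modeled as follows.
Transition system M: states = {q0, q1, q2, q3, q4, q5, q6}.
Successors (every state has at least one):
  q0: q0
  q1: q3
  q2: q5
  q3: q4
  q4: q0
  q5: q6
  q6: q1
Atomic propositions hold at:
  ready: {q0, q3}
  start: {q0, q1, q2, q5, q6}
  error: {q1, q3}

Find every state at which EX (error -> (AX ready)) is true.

{q0, q2, q3, q4, q5, q6}

Sat(AX ready) = {s : every successor in {q0, q3}} = {q0, q1, q4}
Sat(error -> (AX ready)) = {q0, q1, q2, q4, q5, q6}
Sat(EX (error -> (AX ready))) = {s : some successor in {q0, q1, q2, q4, q5, q6}} = {q0, q2, q3, q4, q5, q6}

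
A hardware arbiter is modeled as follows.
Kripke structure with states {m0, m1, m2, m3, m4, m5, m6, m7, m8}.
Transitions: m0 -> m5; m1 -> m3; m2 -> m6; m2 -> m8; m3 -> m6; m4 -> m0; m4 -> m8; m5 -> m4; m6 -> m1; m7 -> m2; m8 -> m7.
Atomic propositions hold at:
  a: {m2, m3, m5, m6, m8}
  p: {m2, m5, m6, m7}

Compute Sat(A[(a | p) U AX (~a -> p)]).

{m0, m1, m2, m3, m6, m7, m8}

Sat(a | p) = {m2, m3, m5, m6, m7, m8}
Sat(~a) = {m0, m1, m4, m7}
Sat(~a -> p) = {m2, m3, m5, m6, m7, m8}
Sat(AX (~a -> p)) = {s : every successor in {m2, m3, m5, m6, m7, m8}} = {m0, m1, m2, m3, m7, m8}
A[(a | p) U AX (~a -> p)]: least fixpoint, start Z0 = Sat(AX (~a -> p)) = {m0, m1, m2, m3, m7, m8}, add states in Sat(a | p) with every successor in Z. Z1 = {m0, m1, m2, m3, m6, m7, m8}; fixed.
Sat(A[(a | p) U AX (~a -> p)]) = {m0, m1, m2, m3, m6, m7, m8}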